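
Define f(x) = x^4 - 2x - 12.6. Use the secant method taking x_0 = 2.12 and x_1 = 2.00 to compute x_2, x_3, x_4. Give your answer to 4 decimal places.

2.0182, 2.0197, 2.0197

f(2.12) = 3.359631, f(2.00) = -0.600000
x_2 = 2.000000 − (-0.600000)·(2.000000 − 2.120000) / (-0.600000 − 3.359631) = 2.000000 − (0.072000)/(-3.959631) = 2.018184
f(2.018184) = -0.046511
x_3 = 2.018184 − (-0.046511)·(2.018184 − 2.000000) / (-0.046511 − (-0.600000)) = 2.018184 − (-0.000846)/(0.553489) = 2.019712
f(2.019712) = 0.000732
x_4 = 2.019712 − 0.000732·(2.019712 − 2.018184) / (0.000732 − (-0.046511)) = 2.019712 − (0.000001)/(0.047243) = 2.019688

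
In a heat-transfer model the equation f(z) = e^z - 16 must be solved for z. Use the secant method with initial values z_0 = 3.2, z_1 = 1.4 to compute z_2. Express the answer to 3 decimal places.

2.450

f(3.2) = 8.53253, f(1.4) = -11.94480
z_2 = 1.40000 − (-11.94480)·(1.40000 − 3.20000) / (-11.94480 − 8.53253) = 1.40000 − (21.50064)/(-20.47733) = 2.44997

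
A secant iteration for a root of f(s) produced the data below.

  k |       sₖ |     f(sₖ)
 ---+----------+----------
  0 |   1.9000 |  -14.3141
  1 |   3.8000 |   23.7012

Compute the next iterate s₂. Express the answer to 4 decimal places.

2.6154

s₂ = 3.8000 − 23.7012·(3.8000 − 1.9000) / (23.7012 − (-14.3141))
   = 3.8000 − (45.032280)/(38.015300) = 2.615417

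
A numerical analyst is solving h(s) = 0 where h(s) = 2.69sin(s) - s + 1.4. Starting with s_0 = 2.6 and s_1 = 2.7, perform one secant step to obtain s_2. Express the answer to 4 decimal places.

2.6554

h(2.6) = 0.186699, h(2.7) = -0.150348
s_2 = 2.700000 − (-0.150348)·(2.700000 − 2.600000) / (-0.150348 − 0.186699) = 2.700000 − (-0.015035)/(-0.337047) = 2.655393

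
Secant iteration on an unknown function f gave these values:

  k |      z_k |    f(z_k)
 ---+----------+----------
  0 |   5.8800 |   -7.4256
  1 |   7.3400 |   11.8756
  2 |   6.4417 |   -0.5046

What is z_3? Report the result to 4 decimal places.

z_3 = 6.4417 − (-0.5046)·(6.4417 − 7.3400) / (-0.5046 − 11.8756)
   = 6.4417 − (0.453282)/(-12.380200) = 6.478313

6.4783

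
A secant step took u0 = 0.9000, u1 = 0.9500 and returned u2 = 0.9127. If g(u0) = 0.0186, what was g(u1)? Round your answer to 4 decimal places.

The secant line through (0.9000, 0.0186) and (0.9500, g(u1)) crosses zero at u2 = 0.9127.
So (0.9000, 0.0186), (0.9500, g(u1)), (0.9127, 0) are collinear:
g(u1) = 0.0186 · (0.9500 − 0.9127) / (0.9000 − 0.9127) = 0.0186 · (0.037300)/(-0.012700) = -0.054628

-0.0546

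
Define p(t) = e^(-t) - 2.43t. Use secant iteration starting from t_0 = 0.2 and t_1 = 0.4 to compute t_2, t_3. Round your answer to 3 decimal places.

p(0.2) = 0.33273, p(0.4) = -0.30168
t_2 = 0.40000 − (-0.30168)·(0.40000 − 0.20000) / (-0.30168 − 0.33273) = 0.40000 − (-0.06034)/(-0.63441) = 0.30489
p(0.30489) = -0.00369
t_3 = 0.30489 − (-0.00369)·(0.30489 − 0.40000) / (-0.00369 − (-0.30168)) = 0.30489 − (0.00035)/(0.29799) = 0.30372

0.305, 0.304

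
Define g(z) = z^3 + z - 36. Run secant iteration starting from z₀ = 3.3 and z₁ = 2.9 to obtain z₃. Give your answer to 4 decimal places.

g(3.3) = 3.237000, g(2.9) = -8.711000
z₂ = 2.900000 − (-8.711000)·(2.900000 − 3.300000) / (-8.711000 − 3.237000) = 2.900000 − (3.484400)/(-11.948000) = 3.191630
g(3.191630) = -0.296812
z₃ = 3.191630 − (-0.296812)·(3.191630 − 2.900000) / (-0.296812 − (-8.711000)) = 3.191630 − (-0.086559)/(8.414188) = 3.201918

3.2019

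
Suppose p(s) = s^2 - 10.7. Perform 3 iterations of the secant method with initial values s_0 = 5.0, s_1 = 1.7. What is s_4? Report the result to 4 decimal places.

p(5.0) = 14.300000, p(1.7) = -7.810000
s_2 = 1.700000 − (-7.810000)·(1.700000 − 5.000000) / (-7.810000 − 14.300000) = 1.700000 − (25.773000)/(-22.110000) = 2.865672
p(2.865672) = -2.487926
s_3 = 2.865672 − (-2.487926)·(2.865672 − 1.700000) / (-2.487926 − (-7.810000)) = 2.865672 − (-2.900105)/(5.322074) = 3.410592
p(3.410592) = 0.932136
s_4 = 3.410592 − 0.932136·(3.410592 − 2.865672) / (0.932136 − (-2.487926)) = 3.410592 − (0.507939)/(3.420062) = 3.262074

3.2621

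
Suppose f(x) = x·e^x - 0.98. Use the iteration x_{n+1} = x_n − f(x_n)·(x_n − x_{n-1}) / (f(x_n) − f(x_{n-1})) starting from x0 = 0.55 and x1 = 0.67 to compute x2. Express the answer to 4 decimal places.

f(0.55) = -0.026711, f(0.67) = 0.329339
x2 = 0.670000 − 0.329339·(0.670000 − 0.550000) / (0.329339 − (-0.026711)) = 0.670000 − (0.039521)/(0.356050) = 0.559002

0.5590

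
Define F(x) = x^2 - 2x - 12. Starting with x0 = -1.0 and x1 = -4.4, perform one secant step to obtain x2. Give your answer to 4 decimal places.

-2.2162

F(-1.0) = -9.000000, F(-4.4) = 16.160000
x2 = -4.400000 − 16.160000·(-4.400000 − (-1.000000)) / (16.160000 − (-9.000000)) = -4.400000 − (-54.944000)/(25.160000) = -2.216216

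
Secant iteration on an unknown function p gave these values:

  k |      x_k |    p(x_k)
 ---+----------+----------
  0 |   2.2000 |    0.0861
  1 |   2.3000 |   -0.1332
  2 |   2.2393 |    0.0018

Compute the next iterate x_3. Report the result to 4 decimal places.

2.2401

x_3 = 2.2393 − 0.0018·(2.2393 − 2.3000) / (0.0018 − (-0.1332))
   = 2.2393 − (-0.000109)/(0.135000) = 2.240109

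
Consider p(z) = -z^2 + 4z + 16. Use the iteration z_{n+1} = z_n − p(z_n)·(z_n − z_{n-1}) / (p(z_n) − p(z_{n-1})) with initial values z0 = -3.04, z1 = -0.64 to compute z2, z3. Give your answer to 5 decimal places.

-2.33667, -2.50771

p(-3.04) = -5.4016000, p(-0.64) = 13.0304000
z2 = -0.6400000 − 13.0304000·(-0.6400000 − (-3.0400000)) / (13.0304000 − (-5.4016000)) = -0.6400000 − (31.2729600)/(18.4320000) = -2.3366667
p(-2.3366667) = 1.1933222
z3 = -2.3366667 − 1.1933222·(-2.3366667 − (-0.6400000)) / (1.1933222 − 13.0304000) = -2.3366667 − (-2.0246700)/(-11.8370778) = -2.5077114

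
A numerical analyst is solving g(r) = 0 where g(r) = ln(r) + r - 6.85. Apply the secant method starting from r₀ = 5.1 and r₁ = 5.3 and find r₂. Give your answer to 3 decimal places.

g(5.1) = -0.12076, g(5.3) = 0.11771
r₂ = 5.30000 − 0.11771·(5.30000 − 5.10000) / (0.11771 − (-0.12076)) = 5.30000 − (0.02354)/(0.23847) = 5.20128

5.201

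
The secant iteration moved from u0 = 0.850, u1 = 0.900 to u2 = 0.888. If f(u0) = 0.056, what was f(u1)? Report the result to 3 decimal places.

-0.018

The secant line through (0.850, 0.056) and (0.900, f(u1)) crosses zero at u2 = 0.888.
So (0.850, 0.056), (0.900, f(u1)), (0.888, 0) are collinear:
f(u1) = 0.056 · (0.900 − 0.888) / (0.850 − 0.888) = 0.056 · (0.01200)/(-0.03800) = -0.01768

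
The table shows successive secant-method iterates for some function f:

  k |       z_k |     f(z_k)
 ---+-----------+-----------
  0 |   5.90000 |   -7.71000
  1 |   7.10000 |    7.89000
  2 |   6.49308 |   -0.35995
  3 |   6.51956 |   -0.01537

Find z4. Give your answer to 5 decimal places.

z4 = 6.51956 − (-0.01537)·(6.51956 − 6.49308) / (-0.01537 − (-0.35995))
   = 6.51956 − (-0.0004070)/(0.3445800) = 6.5207411

6.52074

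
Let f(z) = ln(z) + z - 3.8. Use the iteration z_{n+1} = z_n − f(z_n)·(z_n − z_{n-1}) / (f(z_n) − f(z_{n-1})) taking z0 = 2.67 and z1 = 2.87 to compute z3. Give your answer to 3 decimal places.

f(2.67) = -0.14792, f(2.87) = 0.12431
z2 = 2.87000 − 0.12431·(2.87000 − 2.67000) / (0.12431 − (-0.14792)) = 2.87000 − (0.02486)/(0.27223) = 2.77867
f(2.77867) = 0.00065
z3 = 2.77867 − 0.00065·(2.77867 − 2.87000) / (0.00065 − 0.12431) = 2.77867 − (-0.00006)/(-0.12367) = 2.77820

2.778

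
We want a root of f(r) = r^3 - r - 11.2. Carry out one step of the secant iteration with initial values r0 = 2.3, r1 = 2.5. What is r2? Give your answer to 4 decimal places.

2.3818

f(2.3) = -1.333000, f(2.5) = 1.925000
r2 = 2.500000 − 1.925000·(2.500000 − 2.300000) / (1.925000 − (-1.333000)) = 2.500000 − (0.385000)/(3.258000) = 2.381829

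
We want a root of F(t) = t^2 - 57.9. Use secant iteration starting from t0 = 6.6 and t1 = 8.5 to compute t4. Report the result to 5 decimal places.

F(6.6) = -14.3400000, F(8.5) = 14.3500000
t2 = 8.5000000 − 14.3500000·(8.5000000 − 6.6000000) / (14.3500000 − (-14.3400000)) = 8.5000000 − (27.2650000)/(28.6900000) = 7.5496689
F(7.5496689) = -0.9024999
t3 = 7.5496689 − (-0.9024999)·(7.5496689 − 8.5000000) / (-0.9024999 − 14.3500000) = 7.5496689 − (0.8576737)/(-15.2524999) = 7.6059006
F(7.6059006) = -0.0502767
t4 = 7.6059006 − (-0.0502767)·(7.6059006 − 7.5496689) / (-0.0502767 − (-0.9024999)) = 7.6059006 − (-0.0028271)/(0.8522232) = 7.6092179

7.60922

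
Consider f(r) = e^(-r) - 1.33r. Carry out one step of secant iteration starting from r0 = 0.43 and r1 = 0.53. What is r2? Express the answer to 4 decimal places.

0.4703

f(0.43) = 0.078609, f(0.53) = -0.116295
r2 = 0.530000 − (-0.116295)·(0.530000 − 0.430000) / (-0.116295 − 0.078609) = 0.530000 − (-0.011630)/(-0.194904) = 0.470332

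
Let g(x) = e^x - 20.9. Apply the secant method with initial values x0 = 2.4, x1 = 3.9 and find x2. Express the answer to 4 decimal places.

2.7860

g(2.4) = -9.876824, g(3.9) = 28.502449
x2 = 3.900000 − 28.502449·(3.900000 − 2.400000) / (28.502449 − (-9.876824)) = 3.900000 − (42.753674)/(38.379273) = 2.786022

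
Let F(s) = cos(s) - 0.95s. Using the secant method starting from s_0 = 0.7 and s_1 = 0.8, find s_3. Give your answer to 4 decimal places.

0.7617

F(0.7) = 0.099842, F(0.8) = -0.063293
s_2 = 0.800000 − (-0.063293)·(0.800000 − 0.700000) / (-0.063293 − 0.099842) = 0.800000 − (-0.006329)/(-0.163135) = 0.761202
F(0.761202) = 0.000865
s_3 = 0.761202 − 0.000865·(0.761202 − 0.800000) / (0.000865 − (-0.063293)) = 0.761202 − (-0.000034)/(0.064159) = 0.761725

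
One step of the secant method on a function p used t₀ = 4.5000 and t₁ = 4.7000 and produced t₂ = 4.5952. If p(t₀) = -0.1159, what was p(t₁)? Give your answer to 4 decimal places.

0.1276

The secant line through (4.5000, -0.1159) and (4.7000, p(t₁)) crosses zero at t₂ = 4.5952.
So (4.5000, -0.1159), (4.7000, p(t₁)), (4.5952, 0) are collinear:
p(t₁) = -0.1159 · (4.7000 − 4.5952) / (4.5000 − 4.5952) = -0.1159 · (0.104800)/(-0.095200) = 0.127587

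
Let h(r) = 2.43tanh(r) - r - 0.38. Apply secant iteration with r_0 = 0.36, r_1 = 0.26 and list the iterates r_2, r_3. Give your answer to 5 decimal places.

h(0.36) = 0.0988701, h(0.26) = -0.0220619
r_2 = 0.2600000 − (-0.0220619)·(0.2600000 − 0.3600000) / (-0.0220619 − 0.0988701) = 0.2600000 − (0.0022062)/(-0.1209320) = 0.2782432
h(0.2782432) = 0.0009632
r_3 = 0.2782432 − 0.0009632·(0.2782432 − 0.2600000) / (0.0009632 − (-0.0220619)) = 0.2782432 − (0.0000176)/(0.0230250) = 0.2774801

0.27824, 0.27748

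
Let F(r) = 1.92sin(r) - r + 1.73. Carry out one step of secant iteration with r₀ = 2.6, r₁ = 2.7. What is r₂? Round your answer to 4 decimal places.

F(2.6) = 0.119763, F(2.7) = -0.149431
r₂ = 2.700000 − (-0.149431)·(2.700000 − 2.600000) / (-0.149431 − 0.119763) = 2.700000 − (-0.014943)/(-0.269193) = 2.644489

2.6445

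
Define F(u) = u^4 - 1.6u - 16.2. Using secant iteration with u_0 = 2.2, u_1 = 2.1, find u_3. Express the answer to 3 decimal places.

F(2.2) = 3.70560, F(2.1) = -0.11190
u_2 = 2.10000 − (-0.11190)·(2.10000 − 2.20000) / (-0.11190 − 3.70560) = 2.10000 − (0.01119)/(-3.81750) = 2.10293
F(2.10293) = -0.00778
u_3 = 2.10293 − (-0.00778)·(2.10293 − 2.10000) / (-0.00778 − (-0.11190)) = 2.10293 − (-0.00002)/(0.10412) = 2.10315

2.103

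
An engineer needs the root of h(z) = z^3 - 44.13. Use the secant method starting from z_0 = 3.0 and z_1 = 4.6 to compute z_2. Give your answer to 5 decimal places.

3.38967

h(3.0) = -17.1300000, h(4.6) = 53.2060000
z_2 = 4.6000000 − 53.2060000·(4.6000000 − 3.0000000) / (53.2060000 − (-17.1300000)) = 4.6000000 − (85.1296000)/(70.3360000) = 3.3896724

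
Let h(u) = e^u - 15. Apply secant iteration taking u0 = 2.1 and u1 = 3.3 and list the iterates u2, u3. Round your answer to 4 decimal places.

2.5328, 2.6602

h(2.1) = -6.833830, h(3.3) = 12.112639
u2 = 3.300000 − 12.112639·(3.300000 − 2.100000) / (12.112639 − (-6.833830)) = 3.300000 − (14.535167)/(18.946469) = 2.532830
h(2.532830) = -2.410920
u3 = 2.532830 − (-2.410920)·(2.532830 − 3.300000) / (-2.410920 − 12.112639) = 2.532830 − (1.849586)/(-14.523559) = 2.660181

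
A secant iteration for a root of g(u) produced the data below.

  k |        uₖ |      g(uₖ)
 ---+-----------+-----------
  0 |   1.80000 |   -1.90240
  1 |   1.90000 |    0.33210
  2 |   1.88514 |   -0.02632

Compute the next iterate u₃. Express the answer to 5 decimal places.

1.88623

u₃ = 1.88514 − (-0.02632)·(1.88514 − 1.90000) / (-0.02632 − 0.33210)
   = 1.88514 − (0.0003911)/(-0.3584200) = 1.8862312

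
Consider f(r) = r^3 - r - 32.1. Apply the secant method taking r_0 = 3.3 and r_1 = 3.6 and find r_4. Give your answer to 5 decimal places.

f(3.3) = 0.5370000, f(3.6) = 10.9560000
r_2 = 3.6000000 − 10.9560000·(3.6000000 − 3.3000000) / (10.9560000 − 0.5370000) = 3.6000000 − (3.2868000)/(10.4190000) = 3.2845379
f(3.2845379) = 0.0496773
r_3 = 3.2845379 − 0.0496773·(3.2845379 − 3.6000000) / (0.0496773 − 10.9560000) = 3.2845379 − (-0.0156713)/(-10.9063227) = 3.2831010
f(3.2831010) = 0.0046299
r_4 = 3.2831010 − 0.0046299·(3.2831010 − 3.2845379) / (0.0046299 − 0.0496773) = 3.2831010 − (-0.0000067)/(-0.0450474) = 3.2829533

3.28295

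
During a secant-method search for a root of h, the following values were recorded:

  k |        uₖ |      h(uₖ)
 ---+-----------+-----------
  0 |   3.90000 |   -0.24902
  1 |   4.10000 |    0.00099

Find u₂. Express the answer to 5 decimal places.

u₂ = 4.10000 − 0.00099·(4.10000 − 3.90000) / (0.00099 − (-0.24902))
   = 4.10000 − (0.0001980)/(0.2500100) = 4.0992080

4.09921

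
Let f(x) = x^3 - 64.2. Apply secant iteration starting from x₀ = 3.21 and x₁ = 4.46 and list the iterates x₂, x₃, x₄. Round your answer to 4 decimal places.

f(3.21) = -31.123839, f(4.46) = 24.516536
x₂ = 4.460000 − 24.516536·(4.460000 − 3.210000) / (24.516536 − (-31.123839)) = 4.460000 − (30.645670)/(55.640375) = 3.909219
f(3.909219) = -4.459349
x₃ = 3.909219 − (-4.459349)·(3.909219 − 4.460000) / (-4.459349 − 24.516536) = 3.909219 − (2.456125)/(-28.975885) = 3.993983
f(3.993983) = -0.488367
x₄ = 3.993983 − (-0.488367)·(3.993983 − 3.909219) / (-0.488367 − (-4.459349)) = 3.993983 − (-0.041396)/(3.970982) = 4.004408

3.9092, 3.9940, 4.0044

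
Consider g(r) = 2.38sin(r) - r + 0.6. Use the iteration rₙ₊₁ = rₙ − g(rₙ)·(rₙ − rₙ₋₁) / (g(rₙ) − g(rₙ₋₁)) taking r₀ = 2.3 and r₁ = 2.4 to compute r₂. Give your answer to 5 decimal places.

2.32799

g(2.3) = 0.0747784, g(2.4) = -0.1923976
r₂ = 2.4000000 − (-0.1923976)·(2.4000000 − 2.3000000) / (-0.1923976 − 0.0747784) = 2.4000000 − (-0.0192398)/(-0.2671760) = 2.3279884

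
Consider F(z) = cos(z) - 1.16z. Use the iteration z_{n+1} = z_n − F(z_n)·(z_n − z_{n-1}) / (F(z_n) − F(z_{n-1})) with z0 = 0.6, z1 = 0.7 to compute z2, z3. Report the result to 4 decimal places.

0.6733, 0.6737

F(0.6) = 0.129336, F(0.7) = -0.047158
z2 = 0.700000 − (-0.047158)·(0.700000 − 0.600000) / (-0.047158 − 0.129336) = 0.700000 − (-0.004716)/(-0.176493) = 0.673281
F(0.673281) = 0.000775
z3 = 0.673281 − 0.000775·(0.673281 − 0.700000) / (0.000775 − (-0.047158)) = 0.673281 − (-0.000021)/(0.047932) = 0.673712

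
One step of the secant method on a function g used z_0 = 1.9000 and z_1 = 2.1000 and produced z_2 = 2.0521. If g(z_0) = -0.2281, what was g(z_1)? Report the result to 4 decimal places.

0.0718

The secant line through (1.9000, -0.2281) and (2.1000, g(z_1)) crosses zero at z_2 = 2.0521.
So (1.9000, -0.2281), (2.1000, g(z_1)), (2.0521, 0) are collinear:
g(z_1) = -0.2281 · (2.1000 − 2.0521) / (1.9000 − 2.0521) = -0.2281 · (0.047900)/(-0.152100) = 0.071834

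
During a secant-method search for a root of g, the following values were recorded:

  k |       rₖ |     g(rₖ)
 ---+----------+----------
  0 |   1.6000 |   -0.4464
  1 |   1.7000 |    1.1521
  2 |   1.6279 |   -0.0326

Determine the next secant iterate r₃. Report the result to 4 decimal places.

1.6299

r₃ = 1.6279 − (-0.0326)·(1.6279 − 1.7000) / (-0.0326 − 1.1521)
   = 1.6279 − (0.002350)/(-1.184700) = 1.629884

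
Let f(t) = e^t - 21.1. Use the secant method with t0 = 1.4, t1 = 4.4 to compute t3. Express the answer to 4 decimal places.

f(1.4) = -17.044800, f(4.4) = 60.350869
t2 = 4.400000 − 60.350869·(4.400000 − 1.400000) / (60.350869 − (-17.044800)) = 4.400000 − (181.052606)/(77.395669) = 2.060688
f(2.060688) = -13.248629
t3 = 2.060688 − (-13.248629)·(2.060688 − 4.400000) / (-13.248629 − 60.350869) = 2.060688 − (30.992676)/(-73.599498) = 2.481787

2.4818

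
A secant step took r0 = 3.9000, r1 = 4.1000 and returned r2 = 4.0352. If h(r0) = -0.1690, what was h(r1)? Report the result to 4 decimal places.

The secant line through (3.9000, -0.1690) and (4.1000, h(r1)) crosses zero at r2 = 4.0352.
So (3.9000, -0.1690), (4.1000, h(r1)), (4.0352, 0) are collinear:
h(r1) = -0.1690 · (4.1000 − 4.0352) / (3.9000 − 4.0352) = -0.1690 · (0.064800)/(-0.135200) = 0.081000

0.0810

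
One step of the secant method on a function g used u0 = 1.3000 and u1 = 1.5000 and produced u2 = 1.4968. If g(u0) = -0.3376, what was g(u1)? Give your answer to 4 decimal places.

0.0055

The secant line through (1.3000, -0.3376) and (1.5000, g(u1)) crosses zero at u2 = 1.4968.
So (1.3000, -0.3376), (1.5000, g(u1)), (1.4968, 0) are collinear:
g(u1) = -0.3376 · (1.5000 − 1.4968) / (1.3000 − 1.4968) = -0.3376 · (0.003200)/(-0.196800) = 0.005489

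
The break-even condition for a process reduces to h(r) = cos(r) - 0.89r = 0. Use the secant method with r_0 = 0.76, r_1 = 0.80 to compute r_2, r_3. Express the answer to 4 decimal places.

0.7904, 0.7905

h(0.76) = 0.048436, h(0.80) = -0.015293
r_2 = 0.800000 − (-0.015293)·(0.800000 − 0.760000) / (-0.015293 − 0.048436) = 0.800000 − (-0.000612)/(-0.063729) = 0.790401
h(0.790401) = 0.000103
r_3 = 0.790401 − 0.000103·(0.790401 − 0.800000) / (0.000103 − (-0.015293)) = 0.790401 − (-0.000001)/(0.015397) = 0.790466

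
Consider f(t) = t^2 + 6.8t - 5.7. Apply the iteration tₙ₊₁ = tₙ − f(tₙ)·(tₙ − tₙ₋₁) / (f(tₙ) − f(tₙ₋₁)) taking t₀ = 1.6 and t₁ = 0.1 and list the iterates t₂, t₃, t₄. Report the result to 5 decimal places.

f(1.6) = 7.7400000, f(0.1) = -5.0100000
t₂ = 0.1000000 − (-5.0100000)·(0.1000000 − 1.6000000) / (-5.0100000 − 7.7400000) = 0.1000000 − (7.5150000)/(-12.7500000) = 0.6894118
f(0.6894118) = -0.5367114
t₃ = 0.6894118 − (-0.5367114)·(0.6894118 − 0.1000000) / (-0.5367114 − (-5.0100000)) = 0.6894118 − (-0.3163440)/(4.4732886) = 0.7601302
f(0.7601302) = 0.0466834
t₄ = 0.7601302 − 0.0466834·(0.7601302 − 0.6894118) / (0.0466834 − (-0.5367114)) = 0.7601302 − (0.0033014)/(0.5833948) = 0.7544713

0.68941, 0.76013, 0.75447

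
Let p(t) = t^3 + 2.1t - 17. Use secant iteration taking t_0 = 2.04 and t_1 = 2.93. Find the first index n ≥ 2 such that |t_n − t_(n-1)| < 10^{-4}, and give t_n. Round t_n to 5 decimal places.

n = 6, t_n = 2.30017

p(2.04) = -4.2263360, p(2.93) = 14.3067570
t_2 = 2.9300000 − 14.3067570·(0.8900000)/(18.5330930) = 2.2429580;  |Δ| = 0.6870420
p(2.2429580) = -1.0057796
t_3 = 2.2429580 − (-1.0057796)·(-0.6870420)/(-15.3125366) = 2.2880852;  |Δ| = 0.0451273
p(2.2880852) = -0.2161304
t_4 = 2.2880852 − (-0.2161304)·(0.0451273)/(0.7896492) = 2.3004368;  |Δ| = 0.0123515
p(2.3004368) = 0.0048500
t_5 = 2.3004368 − 0.0048500·(0.0123515)/(0.2209804) = 2.3001657;  |Δ| = 0.0002711
p(2.3001657) = -0.0000226
t_6 = 2.3001657 − (-0.0000226)·(-0.0002711)/(-0.0048726) = 2.3001669;  |Δ| = 0.0000013
|t_6 − t_5| = 0.0000013 < 10^{-4}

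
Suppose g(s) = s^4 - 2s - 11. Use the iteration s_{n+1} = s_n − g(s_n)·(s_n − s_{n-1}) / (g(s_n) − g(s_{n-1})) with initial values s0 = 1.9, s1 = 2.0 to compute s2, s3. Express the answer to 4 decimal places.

g(1.9) = -1.767900, g(2.0) = 1.000000
s2 = 2.000000 − 1.000000·(2.000000 − 1.900000) / (1.000000 − (-1.767900)) = 2.000000 − (0.100000)/(2.767900) = 1.963872
g(1.963872) = -0.052903
s3 = 1.963872 − (-0.052903)·(1.963872 − 2.000000) / (-0.052903 − 1.000000) = 1.963872 − (0.001911)/(-1.052903) = 1.965687

1.9639, 1.9657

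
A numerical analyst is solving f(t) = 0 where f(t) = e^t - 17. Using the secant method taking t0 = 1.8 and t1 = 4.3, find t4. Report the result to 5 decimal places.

f(1.8) = -10.9503525, f(4.3) = 56.6997937
t2 = 4.3000000 − 56.6997937·(4.3000000 − 1.8000000) / (56.6997937 − (-10.9503525)) = 4.3000000 − (141.7494842)/(67.6501462) = 2.2046685
f(2.2046685) = -7.9327550
t3 = 2.2046685 − (-7.9327550)·(2.2046685 − 4.3000000) / (-7.9327550 − 56.6997937) = 2.2046685 − (16.6217516)/(-64.6325487) = 2.4618416
f(2.4618416) = -5.2736136
t4 = 2.4618416 − (-5.2736136)·(2.4618416 − 2.2046685) / (-5.2736136 − (-7.9327550)) = 2.4618416 − (-1.3562314)/(2.6591414) = 2.9718676

2.97187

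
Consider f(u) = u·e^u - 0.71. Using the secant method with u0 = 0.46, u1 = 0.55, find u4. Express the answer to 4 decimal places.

f(0.46) = 0.018674, f(0.55) = 0.243289
u2 = 0.550000 − 0.243289·(0.550000 − 0.460000) / (0.243289 − 0.018674) = 0.550000 − (0.021896)/(0.224615) = 0.452518
f(0.452518) = 0.001478
u3 = 0.452518 − 0.001478·(0.452518 − 0.550000) / (0.001478 − 0.243289) = 0.452518 − (-0.000144)/(-0.241811) = 0.451922
f(0.451922) = 0.000118
u4 = 0.451922 − 0.000118·(0.451922 − 0.452518) / (0.000118 − 0.001478) = 0.451922 − (0.000000)/(-0.001360) = 0.451870

0.4519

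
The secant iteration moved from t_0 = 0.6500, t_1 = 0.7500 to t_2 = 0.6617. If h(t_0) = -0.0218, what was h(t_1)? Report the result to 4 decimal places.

The secant line through (0.6500, -0.0218) and (0.7500, h(t_1)) crosses zero at t_2 = 0.6617.
So (0.6500, -0.0218), (0.7500, h(t_1)), (0.6617, 0) are collinear:
h(t_1) = -0.0218 · (0.7500 − 0.6617) / (0.6500 − 0.6617) = -0.0218 · (0.088300)/(-0.011700) = 0.164525

0.1645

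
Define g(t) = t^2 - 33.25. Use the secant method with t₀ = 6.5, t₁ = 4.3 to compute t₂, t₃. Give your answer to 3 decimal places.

g(6.5) = 9.00000, g(4.3) = -14.76000
t₂ = 4.30000 − (-14.76000)·(4.30000 − 6.50000) / (-14.76000 − 9.00000) = 4.30000 − (32.47200)/(-23.76000) = 5.66667
g(5.66667) = -1.13889
t₃ = 5.66667 − (-1.13889)·(5.66667 − 4.30000) / (-1.13889 − (-14.76000)) = 5.66667 − (-1.55648)/(13.62111) = 5.78094

5.667, 5.781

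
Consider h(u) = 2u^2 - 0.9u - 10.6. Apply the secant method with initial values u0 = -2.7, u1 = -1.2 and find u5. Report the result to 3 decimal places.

-2.088

h(-2.7) = 6.41000, h(-1.2) = -6.64000
u2 = -1.20000 − (-6.64000)·(-1.20000 − (-2.70000)) / (-6.64000 − 6.41000) = -1.20000 − (-9.96000)/(-13.05000) = -1.96322
h(-1.96322) = -1.12465
u3 = -1.96322 − (-1.12465)·(-1.96322 − (-1.20000)) / (-1.12465 − (-6.64000)) = -1.96322 − (0.85835)/(5.51535) = -2.11885
h(-2.11885) = 0.28600
u4 = -2.11885 − 0.28600·(-2.11885 − (-1.96322)) / (0.28600 − (-1.12465)) = -2.11885 − (-0.04451)/(1.41065) = -2.08730
h(-2.08730) = -0.00783
u5 = -2.08730 − (-0.00783)·(-2.08730 − (-2.11885)) / (-0.00783 − 0.28600) = -2.08730 − (-0.00025)/(-0.29383) = -2.08814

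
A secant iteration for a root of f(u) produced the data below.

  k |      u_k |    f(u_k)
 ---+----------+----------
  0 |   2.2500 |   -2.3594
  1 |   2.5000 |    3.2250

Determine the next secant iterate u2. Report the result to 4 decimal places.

u2 = 2.5000 − 3.2250·(2.5000 − 2.2500) / (3.2250 − (-2.3594))
   = 2.5000 − (0.806250)/(5.584400) = 2.355625

2.3556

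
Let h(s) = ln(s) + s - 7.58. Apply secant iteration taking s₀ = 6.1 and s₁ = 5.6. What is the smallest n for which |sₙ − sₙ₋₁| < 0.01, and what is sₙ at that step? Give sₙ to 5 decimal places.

n = 3, sₙ = 5.81889

h(6.1) = 0.3282888, h(5.6) = -0.2572334
s₂ = 5.6000000 − (-0.2572334)·(-0.5000000)/(-0.5855222) = 5.8196615;  |Δ| = 0.2196615
h(5.8196615) = 0.0009036
s₃ = 5.8196615 − 0.0009036·(0.2196615)/(0.2581370) = 5.8188926;  |Δ| = 0.0007690
|s₃ − s₂| = 0.0007690 < 0.01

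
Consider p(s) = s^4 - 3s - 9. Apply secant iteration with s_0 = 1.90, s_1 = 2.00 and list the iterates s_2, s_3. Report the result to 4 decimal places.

1.9625, 1.9644

p(1.90) = -1.667900, p(2.00) = 1.000000
s_2 = 2.000000 − 1.000000·(2.000000 − 1.900000) / (1.000000 − (-1.667900)) = 2.000000 − (0.100000)/(2.667900) = 1.962517
p(1.962517) = -0.053698
s_3 = 1.962517 − (-0.053698)·(1.962517 − 2.000000) / (-0.053698 − 1.000000) = 1.962517 − (0.002013)/(-1.053698) = 1.964427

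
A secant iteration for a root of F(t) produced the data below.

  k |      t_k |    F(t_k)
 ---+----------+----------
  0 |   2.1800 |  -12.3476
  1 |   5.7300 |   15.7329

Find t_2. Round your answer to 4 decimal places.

3.7410

t_2 = 5.7300 − 15.7329·(5.7300 − 2.1800) / (15.7329 − (-12.3476))
   = 5.7300 − (55.851795)/(28.080500) = 3.741011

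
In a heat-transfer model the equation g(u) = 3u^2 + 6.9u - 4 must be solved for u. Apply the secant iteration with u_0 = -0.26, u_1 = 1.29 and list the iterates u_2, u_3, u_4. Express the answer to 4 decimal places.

g(-0.26) = -5.591200, g(1.29) = 9.893300
u_2 = 1.290000 − 9.893300·(1.290000 − (-0.260000)) / (9.893300 − (-5.591200)) = 1.290000 − (15.334615)/(15.484500) = 0.299680
g(0.299680) = -1.662786
u_3 = 0.299680 − (-1.662786)·(0.299680 − 1.290000) / (-1.662786 − 9.893300) = 0.299680 − (1.646691)/(-11.556086) = 0.442175
g(0.442175) = -0.362434
u_4 = 0.442175 − (-0.362434)·(0.442175 − 0.299680) / (-0.362434 − (-1.662786)) = 0.442175 − (-0.051645)/(1.300353) = 0.481892

0.2997, 0.4422, 0.4819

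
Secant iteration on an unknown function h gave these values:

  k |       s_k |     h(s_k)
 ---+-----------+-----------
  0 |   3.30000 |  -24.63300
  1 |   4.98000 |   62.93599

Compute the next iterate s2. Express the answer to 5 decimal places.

3.77258

s2 = 4.98000 − 62.93599·(4.98000 − 3.30000) / (62.93599 − (-24.63300))
   = 4.98000 − (105.7324632)/(87.5689900) = 3.7725810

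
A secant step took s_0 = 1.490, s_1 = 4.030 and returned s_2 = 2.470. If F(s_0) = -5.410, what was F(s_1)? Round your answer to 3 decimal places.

8.612

The secant line through (1.490, -5.410) and (4.030, F(s_1)) crosses zero at s_2 = 2.470.
So (1.490, -5.410), (4.030, F(s_1)), (2.470, 0) are collinear:
F(s_1) = -5.410 · (4.030 − 2.470) / (1.490 − 2.470) = -5.410 · (1.56000)/(-0.98000) = 8.61184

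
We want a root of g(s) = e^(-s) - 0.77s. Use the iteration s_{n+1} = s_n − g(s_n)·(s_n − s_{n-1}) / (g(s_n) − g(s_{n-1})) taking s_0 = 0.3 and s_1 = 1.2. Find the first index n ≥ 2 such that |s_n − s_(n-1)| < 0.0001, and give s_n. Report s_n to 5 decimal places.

n = 5, s_n = 0.66673

g(0.3) = 0.5098182, g(1.2) = -0.6228058
s_2 = 1.2000000 − (-0.6228058)·(0.9000000)/(-1.1326240) = 0.7051092;  |Δ| = 0.4948908
g(0.7051092) = -0.0488795
s_3 = 0.7051092 − (-0.0488795)·(-0.4948908)/(0.5739263) = 0.6629609;  |Δ| = 0.0421483
g(0.6629609) = 0.0048433
s_4 = 0.6629609 − 0.0048433·(-0.0421483)/(0.0537228) = 0.6667608;  |Δ| = 0.0037998
g(0.6667608) = -0.0000370
s_5 = 0.6667608 − (-0.0000370)·(0.0037998)/(-0.0048803) = 0.6667320;  |Δ| = 0.0000288
|s_5 − s_4| = 0.0000288 < 0.0001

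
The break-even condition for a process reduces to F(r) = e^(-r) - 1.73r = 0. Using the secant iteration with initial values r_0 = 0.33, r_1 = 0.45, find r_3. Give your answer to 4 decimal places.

0.3910

F(0.33) = 0.148024, F(0.45) = -0.140872
r_2 = 0.450000 − (-0.140872)·(0.450000 − 0.330000) / (-0.140872 − 0.148024) = 0.450000 − (-0.016905)/(-0.288896) = 0.391485
F(0.391485) = -0.001218
r_3 = 0.391485 − (-0.001218)·(0.391485 − 0.450000) / (-0.001218 − (-0.140872)) = 0.391485 − (0.000071)/(0.139654) = 0.390975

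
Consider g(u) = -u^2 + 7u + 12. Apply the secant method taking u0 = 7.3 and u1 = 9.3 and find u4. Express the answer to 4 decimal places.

g(7.3) = 9.810000, g(9.3) = -9.390000
u2 = 9.300000 − (-9.390000)·(9.300000 − 7.300000) / (-9.390000 − 9.810000) = 9.300000 − (-18.780000)/(-19.200000) = 8.321875
g(8.321875) = 0.999521
u3 = 8.321875 − 0.999521·(8.321875 − 9.300000) / (0.999521 − (-9.390000)) = 8.321875 − (-0.977657)/(10.389521) = 8.415975
g(8.415975) = 0.083187
u4 = 8.415975 − 0.083187·(8.415975 − 8.321875) / (0.083187 − 0.999521) = 8.415975 − (0.007828)/(-0.916335) = 8.424518

8.4245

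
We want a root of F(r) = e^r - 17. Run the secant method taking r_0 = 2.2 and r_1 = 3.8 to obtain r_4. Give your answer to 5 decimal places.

2.85022

F(2.2) = -7.9749865, F(3.8) = 27.7011845
r_2 = 3.8000000 − 27.7011845·(3.8000000 − 2.2000000) / (27.7011845 − (-7.9749865)) = 3.8000000 − (44.3218952)/(35.6761710) = 2.5576611
F(2.5576611) = -4.0944030
r_3 = 2.5576611 − (-4.0944030)·(2.5576611 − 3.8000000) / (-4.0944030 − 27.7011845) = 2.5576611 − (5.0866361)/(-31.7955875) = 2.7176404
F(2.7176404) = -1.8554550
r_4 = 2.7176404 − (-1.8554550)·(2.7176404 − 2.5576611) / (-1.8554550 − (-4.0944030)) = 2.7176404 − (-0.2968344)/(2.2389480) = 2.8502180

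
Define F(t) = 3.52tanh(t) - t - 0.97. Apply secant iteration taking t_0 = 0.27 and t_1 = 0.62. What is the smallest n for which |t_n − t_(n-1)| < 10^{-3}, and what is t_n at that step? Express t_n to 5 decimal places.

n = 5, t_n = 0.41635

F(0.27) = -0.3120406, F(0.62) = 0.3499707
t_2 = 0.6200000 − 0.3499707·(0.3500000)/(0.6620112) = 0.4349733;  |Δ| = 0.1850267
F(0.4349733) = 0.0363583
t_3 = 0.4349733 − 0.0363583·(-0.1850267)/(-0.3136124) = 0.4135225;  |Δ| = 0.0214508
F(0.4135225) = -0.0055851
t_4 = 0.4135225 − (-0.0055851)·(-0.0214508)/(-0.0419433) = 0.4163788;  |Δ| = 0.0028563
F(0.4163788) = 0.0000626
t_5 = 0.4163788 − 0.0000626·(0.0028563)/(0.0056477) = 0.4163472;  |Δ| = 0.0000317
|t_5 − t_4| = 0.0000317 < 10^{-3}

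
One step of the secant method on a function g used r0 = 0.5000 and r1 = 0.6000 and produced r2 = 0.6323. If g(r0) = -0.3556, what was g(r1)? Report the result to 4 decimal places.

The secant line through (0.5000, -0.3556) and (0.6000, g(r1)) crosses zero at r2 = 0.6323.
So (0.5000, -0.3556), (0.6000, g(r1)), (0.6323, 0) are collinear:
g(r1) = -0.3556 · (0.6000 − 0.6323) / (0.5000 − 0.6323) = -0.3556 · (-0.032300)/(-0.132300) = -0.086817

-0.0868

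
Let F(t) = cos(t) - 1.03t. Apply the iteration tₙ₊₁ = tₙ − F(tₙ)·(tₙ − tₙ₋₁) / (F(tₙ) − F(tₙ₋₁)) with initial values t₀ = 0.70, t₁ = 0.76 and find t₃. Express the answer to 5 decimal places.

F(0.70) = 0.0438422, F(0.76) = -0.0579640
t₂ = 0.7600000 − (-0.0579640)·(0.7600000 − 0.7000000) / (-0.0579640 − 0.0438422) = 0.7600000 − (-0.0034778)/(-0.1018062) = 0.7258386
F(0.7258386) = 0.0003293
t₃ = 0.7258386 − 0.0003293·(0.7258386 − 0.7600000) / (0.0003293 − (-0.0579640)) = 0.7258386 − (-0.0000112)/(0.0582932) = 0.7260316

0.72603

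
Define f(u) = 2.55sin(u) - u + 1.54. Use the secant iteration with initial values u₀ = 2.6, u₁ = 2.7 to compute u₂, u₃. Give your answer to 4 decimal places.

f(2.6) = 0.254528, f(2.7) = -0.070181
u₂ = 2.700000 − (-0.070181)·(2.700000 − 2.600000) / (-0.070181 − 0.254528) = 2.700000 − (-0.007018)/(-0.324710) = 2.678386
f(2.678386) = 0.001001
u₃ = 2.678386 − 0.001001·(2.678386 − 2.700000) / (0.001001 − (-0.070181)) = 2.678386 − (-0.000022)/(0.071183) = 2.678690

2.6784, 2.6787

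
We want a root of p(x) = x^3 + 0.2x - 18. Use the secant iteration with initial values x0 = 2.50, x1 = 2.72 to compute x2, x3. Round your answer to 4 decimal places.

2.5908, 2.5951

p(2.50) = -1.875000, p(2.72) = 2.667648
x2 = 2.720000 − 2.667648·(2.720000 − 2.500000) / (2.667648 − (-1.875000)) = 2.720000 − (0.586883)/(4.542648) = 2.590806
p(2.590806) = -0.091633
x3 = 2.590806 − (-0.091633)·(2.590806 − 2.720000) / (-0.091633 − 2.667648) = 2.590806 − (0.011838)/(-2.759281) = 2.595096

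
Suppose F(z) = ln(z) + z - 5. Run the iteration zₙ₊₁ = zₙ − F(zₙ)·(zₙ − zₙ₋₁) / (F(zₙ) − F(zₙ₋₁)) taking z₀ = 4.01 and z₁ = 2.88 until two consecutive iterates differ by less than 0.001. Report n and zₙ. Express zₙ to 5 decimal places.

F(4.01) = 0.3987912, F(2.88) = -1.0622097
z₂ = 2.8800000 − (-1.0622097)·(-1.1300000)/(-1.4610009) = 3.7015580;  |Δ| = 0.8215580
F(3.7015580) = 0.0103118
z₃ = 3.7015580 − 0.0103118·(0.8215580)/(1.0725215) = 3.6936591;  |Δ| = 0.0078989
F(3.6936591) = 0.0002767
z₄ = 3.6936591 − 0.0002767·(-0.0078989)/(-0.0100351) = 3.6934413;  |Δ| = 0.0002178
|z₄ − z₃| = 0.0002178 < 0.001

n = 4, zₙ = 3.69344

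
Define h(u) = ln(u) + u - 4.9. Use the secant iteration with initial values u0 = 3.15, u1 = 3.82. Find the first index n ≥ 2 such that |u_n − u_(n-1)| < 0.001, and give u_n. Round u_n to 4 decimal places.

h(3.15) = -0.602598, h(3.82) = 0.260250
u2 = 3.820000 − 0.260250·(0.670000)/(0.862848) = 3.617916;  |Δ| = 0.202084
h(3.617916) = 0.003814
u3 = 3.617916 − 0.003814·(-0.202084)/(-0.256436) = 3.614910;  |Δ| = 0.003006
h(3.614910) = -0.000023
u4 = 3.614910 − (-0.000023)·(-0.003006)/(-0.003837) = 3.614928;  |Δ| = 0.000018
|u4 − u3| = 0.000018 < 0.001

n = 4, u_n = 3.6149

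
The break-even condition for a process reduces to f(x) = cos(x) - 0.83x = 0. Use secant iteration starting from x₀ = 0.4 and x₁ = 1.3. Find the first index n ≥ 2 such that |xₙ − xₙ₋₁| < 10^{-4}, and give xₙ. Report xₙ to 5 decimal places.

f(0.4) = 0.5890610, f(1.3) = -0.8115012
x₂ = 1.3000000 − (-0.8115012)·(0.9000000)/(-1.4005622) = 0.7785301;  |Δ| = 0.5214699
f(0.7785301) = 0.0657666
x₃ = 0.7785301 − 0.0657666·(-0.5214699)/(0.8772678) = 0.8176234;  |Δ| = 0.0390933
f(0.8176234) = 0.0053295
x₄ = 0.8176234 − 0.0053295·(0.0390933)/(-0.0604370) = 0.8210708;  |Δ| = 0.0034474
f(0.8210708) = -0.0000508
x₅ = 0.8210708 − (-0.0000508)·(0.0034474)/(-0.0053803) = 0.8210382;  |Δ| = 0.0000325
|x₅ − x₄| = 0.0000325 < 10^{-4}

n = 5, xₙ = 0.82104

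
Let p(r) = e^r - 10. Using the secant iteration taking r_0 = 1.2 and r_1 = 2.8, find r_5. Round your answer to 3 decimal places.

2.302

p(1.2) = -6.67988, p(2.8) = 6.44465
r_2 = 2.80000 − 6.44465·(2.80000 − 1.20000) / (6.44465 − (-6.67988)) = 2.80000 − (10.31143)/(13.12453) = 2.01434
p(2.01434) = -2.50423
r_3 = 2.01434 − (-2.50423)·(2.01434 − 2.80000) / (-2.50423 − 6.44465) = 2.01434 − (1.96748)/(-8.94888) = 2.23420
p(2.23420) = -0.66103
r_4 = 2.23420 − (-0.66103)·(2.23420 − 2.01434) / (-0.66103 − (-2.50423)) = 2.23420 − (-0.14533)/(1.84320) = 2.31304
p(2.31304) = 0.10513
r_5 = 2.31304 − 0.10513·(2.31304 − 2.23420) / (0.10513 − (-0.66103)) = 2.31304 − (0.00829)/(0.76616) = 2.30222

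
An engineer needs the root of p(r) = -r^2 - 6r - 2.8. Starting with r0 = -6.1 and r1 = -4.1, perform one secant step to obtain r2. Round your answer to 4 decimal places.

-5.2881

p(-6.1) = -3.410000, p(-4.1) = 4.990000
r2 = -4.100000 − 4.990000·(-4.100000 − (-6.100000)) / (4.990000 − (-3.410000)) = -4.100000 − (9.980000)/(8.400000) = -5.288095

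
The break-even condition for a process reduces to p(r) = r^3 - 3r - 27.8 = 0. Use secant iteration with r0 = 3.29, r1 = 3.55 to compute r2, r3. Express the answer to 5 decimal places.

p(3.29) = -2.0587110, p(3.55) = 6.2888750
r2 = 3.5500000 − 6.2888750·(3.5500000 − 3.2900000) / (6.2888750 − (-2.0587110)) = 3.5500000 − (1.6351075)/(8.3475860) = 3.3541221
p(3.3541221) = -0.1280392
r3 = 3.3541221 − (-0.1280392)·(3.3541221 − 3.5500000) / (-0.1280392 − 6.2888750) = 3.3541221 − (0.0250801)/(-6.4169142) = 3.3580305

3.35412, 3.35803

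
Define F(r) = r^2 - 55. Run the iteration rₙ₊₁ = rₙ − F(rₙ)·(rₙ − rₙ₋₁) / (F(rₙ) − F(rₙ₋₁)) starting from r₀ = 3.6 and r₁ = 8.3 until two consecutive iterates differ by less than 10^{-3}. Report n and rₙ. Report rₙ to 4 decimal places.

F(3.6) = -42.040000, F(8.3) = 13.890000
r₂ = 8.300000 − 13.890000·(4.700000)/(55.930000) = 7.132773;  |Δ| = 1.167227
F(7.132773) = -4.123548
r₃ = 7.132773 − (-4.123548)·(-1.167227)/(-18.013548) = 7.399967;  |Δ| = 0.267194
F(7.399967) = -0.240484
r₄ = 7.399967 − (-0.240484)·(0.267194)/(3.883064) = 7.416515;  |Δ| = 0.016548
F(7.416515) = 0.004695
r₅ = 7.416515 − 0.004695·(0.016548)/(0.245179) = 7.416198;  |Δ| = 0.000317
|r₅ − r₄| = 0.000317 < 10^{-3}

n = 5, rₙ = 7.4162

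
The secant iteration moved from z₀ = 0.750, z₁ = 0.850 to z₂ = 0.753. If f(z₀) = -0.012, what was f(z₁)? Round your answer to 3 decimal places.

0.388

The secant line through (0.750, -0.012) and (0.850, f(z₁)) crosses zero at z₂ = 0.753.
So (0.750, -0.012), (0.850, f(z₁)), (0.753, 0) are collinear:
f(z₁) = -0.012 · (0.850 − 0.753) / (0.750 − 0.753) = -0.012 · (0.09700)/(-0.00300) = 0.38800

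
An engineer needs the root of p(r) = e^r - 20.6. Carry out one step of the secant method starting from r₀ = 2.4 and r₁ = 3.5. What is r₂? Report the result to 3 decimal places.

2.877

p(2.4) = -9.57682, p(3.5) = 12.51545
r₂ = 3.50000 − 12.51545·(3.50000 − 2.40000) / (12.51545 − (-9.57682)) = 3.50000 − (13.76700)/(22.09228) = 2.87684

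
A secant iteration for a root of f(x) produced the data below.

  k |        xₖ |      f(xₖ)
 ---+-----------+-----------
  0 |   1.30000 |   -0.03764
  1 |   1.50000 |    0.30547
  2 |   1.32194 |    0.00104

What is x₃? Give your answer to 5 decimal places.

x₃ = 1.32194 − 0.00104·(1.32194 − 1.50000) / (0.00104 − 0.30547)
   = 1.32194 − (-0.0001852)/(-0.3044300) = 1.3213317

1.32133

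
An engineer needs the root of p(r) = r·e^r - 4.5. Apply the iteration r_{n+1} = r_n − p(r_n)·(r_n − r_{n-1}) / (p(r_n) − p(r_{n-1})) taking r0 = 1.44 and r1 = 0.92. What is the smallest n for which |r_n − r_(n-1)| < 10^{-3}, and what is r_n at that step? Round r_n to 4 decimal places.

n = 5, r_n = 1.2672

p(1.44) = 1.577802, p(0.92) = -2.191453
r2 = 0.920000 − (-2.191453)·(-0.520000)/(-3.769255) = 1.222329;  |Δ| = 0.302329
p(1.222329) = -0.350087
r3 = 1.222329 − (-0.350087)·(0.302329)/(1.841365) = 1.279809;  |Δ| = 0.057480
p(1.279809) = 0.102133
r4 = 1.279809 − 0.102133·(0.057480)/(0.452221) = 1.266827;  |Δ| = 0.012982
p(1.266827) = -0.003304
r5 = 1.266827 − (-0.003304)·(-0.012982)/(-0.105437) = 1.267234;  |Δ| = 0.000407
|r5 − r4| = 0.000407 < 10^{-3}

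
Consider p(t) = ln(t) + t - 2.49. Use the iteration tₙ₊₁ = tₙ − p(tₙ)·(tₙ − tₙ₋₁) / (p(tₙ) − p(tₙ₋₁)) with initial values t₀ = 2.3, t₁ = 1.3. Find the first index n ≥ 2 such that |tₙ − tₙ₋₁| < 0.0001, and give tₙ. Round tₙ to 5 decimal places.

n = 5, tₙ = 1.86613

p(2.3) = 0.6429091, p(1.3) = -0.9276357
t₂ = 1.3000000 − (-0.9276357)·(-1.0000000)/(-1.5705449) = 1.8906458;  |Δ| = 0.5906458
p(1.8906458) = 0.0375643
t₃ = 1.8906458 − 0.0375643·(0.5906458)/(0.9652000) = 1.8676587;  |Δ| = 0.0229871
p(1.8676587) = 0.0023443
t₄ = 1.8676587 − 0.0023443·(-0.0229871)/(-0.0352200) = 1.8661286;  |Δ| = 0.0015300
p(1.8661286) = -0.0000053
t₅ = 1.8661286 − (-0.0000053)·(-0.0015300)/(-0.0023496) = 1.8661321;  |Δ| = 0.0000035
|t₅ − t₄| = 0.0000035 < 0.0001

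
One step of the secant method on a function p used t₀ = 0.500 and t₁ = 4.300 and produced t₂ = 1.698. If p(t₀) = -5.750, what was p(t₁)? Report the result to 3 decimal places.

The secant line through (0.500, -5.750) and (4.300, p(t₁)) crosses zero at t₂ = 1.698.
So (0.500, -5.750), (4.300, p(t₁)), (1.698, 0) are collinear:
p(t₁) = -5.750 · (4.300 − 1.698) / (0.500 − 1.698) = -5.750 · (2.60200)/(-1.19800) = 12.48873

12.489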